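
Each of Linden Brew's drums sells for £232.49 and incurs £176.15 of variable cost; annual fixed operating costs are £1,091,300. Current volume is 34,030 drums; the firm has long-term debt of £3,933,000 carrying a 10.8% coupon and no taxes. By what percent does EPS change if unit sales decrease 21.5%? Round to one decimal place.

At 34,030 units, contribution = 34,030 × £56.34 = £1,917,250.20.
Operating income = contribution − fixed costs = £1,917,250.20 − £1,091,300 = £825,950.20.
After interest of £424,764.00, pre-tax earnings = £401,186.20.
Degree of combined leverage = contribution ÷ (EBIT − I) = £1,917,250.20 ÷ £401,186.20 = 4.7790.
%ΔEPS = DCL × %ΔSales = 4.7790 × -21.5% = -102.7%.

-102.7%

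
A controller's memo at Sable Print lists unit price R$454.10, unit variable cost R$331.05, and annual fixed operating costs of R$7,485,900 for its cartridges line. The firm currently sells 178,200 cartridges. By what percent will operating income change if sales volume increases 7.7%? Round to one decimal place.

+11.7%

Contribution at this volume is 178,200 × R$123.05 = R$21,927,510.00.
Operating income = contribution − fixed costs = R$21,927,510.00 − R$7,485,900 = R$14,441,610.00.
DOL = contribution ÷ EBIT = R$21,927,510.00 ÷ R$14,441,610.00 = 1.5184.
So EBIT moves 1.5184 × (+7.7%) = +11.7%.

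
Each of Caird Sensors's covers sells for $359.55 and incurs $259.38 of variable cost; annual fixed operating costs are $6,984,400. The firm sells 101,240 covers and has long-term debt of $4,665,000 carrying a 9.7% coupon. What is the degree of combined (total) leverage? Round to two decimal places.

Contribution at this volume is 101,240 × $100.17 = $10,141,210.80.
Operating income = contribution − fixed costs = $10,141,210.80 − $6,984,400 = $3,156,810.80. Interest = $452,505.00.
DOL = $10,141,210.80 ÷ $3,156,810.80 = 3.2125; DFL = $3,156,810.80 ÷ $2,704,305.80 = 1.1673.
DCL = DOL × DFL = 3.2125 × 1.1673 = 3.7500.

3.75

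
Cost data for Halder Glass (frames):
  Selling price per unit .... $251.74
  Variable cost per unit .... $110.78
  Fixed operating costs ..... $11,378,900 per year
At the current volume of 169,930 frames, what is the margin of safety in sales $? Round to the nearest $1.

Unit CM = price − variable cost = $251.74 − $110.78 = $140.96. Break-even units = $11,378,900 ÷ $140.96 = 80,724.32; break-even revenue = 80,724.32 × $251.74 = $20,321,540.05.
Current sales = 169,930 × $251.74 = $42,778,178.20.
Margin of safety = $42,778,178.20 − $20,321,540.05 = $22,456,638.

$22,456,638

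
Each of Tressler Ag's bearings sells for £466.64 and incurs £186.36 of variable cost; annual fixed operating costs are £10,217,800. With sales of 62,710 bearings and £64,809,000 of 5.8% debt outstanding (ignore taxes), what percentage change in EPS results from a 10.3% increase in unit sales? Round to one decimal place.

+50.3%

At 62,710 units, contribution = 62,710 × £280.28 = £17,576,358.80.
EBIT = £17,576,358.80 − £10,217,800 = £7,358,558.80.
After interest of £3,758,922.00, pre-tax earnings = £3,599,636.80.
Degree of combined leverage = contribution ÷ (EBIT − I) = £17,576,358.80 ÷ £3,599,636.80 = 4.8828.
%ΔEPS = DCL × %ΔSales = 4.8828 × +10.3% = +50.3%.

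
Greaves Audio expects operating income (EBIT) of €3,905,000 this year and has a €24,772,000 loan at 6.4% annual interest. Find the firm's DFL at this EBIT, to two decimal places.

Interest = €1,585,408.00.
Degree of financial leverage = EBIT / (EBIT − interest) = €3,905,000 / €2,319,592.00 = 1.6835.

1.68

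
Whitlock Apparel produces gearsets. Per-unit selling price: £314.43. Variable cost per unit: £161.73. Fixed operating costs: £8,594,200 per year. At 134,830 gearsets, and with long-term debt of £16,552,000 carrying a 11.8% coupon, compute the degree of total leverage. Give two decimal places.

Total contribution margin = 134,830 × £152.70 = £20,588,541.00.
EBIT = £20,588,541.00 − £8,594,200 = £11,994,341.00. Interest = £1,953,136.00.
DOL = £20,588,541.00 ÷ £11,994,341.00 = 1.7165; DFL = £11,994,341.00 ÷ £10,041,205.00 = 1.1945.
DCL = DOL × DFL = 1.7165 × 1.1945 = 2.0504.

2.05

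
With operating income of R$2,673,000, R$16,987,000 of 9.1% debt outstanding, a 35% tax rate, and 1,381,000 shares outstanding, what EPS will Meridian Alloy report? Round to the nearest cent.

R$0.53

Interest = R$1,545,817.00, so EBT = R$2,673,000 − R$1,545,817.00 = R$1,127,183.00.
After tax at 35%: net income = R$1,127,183.00 × 0.65 = R$732,668.95.
EPS = R$732,668.95 ÷ 1,381,000 = R$0.53.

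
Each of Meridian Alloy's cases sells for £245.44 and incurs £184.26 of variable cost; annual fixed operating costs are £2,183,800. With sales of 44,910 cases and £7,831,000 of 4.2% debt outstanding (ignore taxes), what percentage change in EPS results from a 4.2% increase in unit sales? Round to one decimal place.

+49.1%

Total contribution margin = 44,910 × £61.18 = £2,747,593.80.
Subtracting fixed costs: EBIT = £2,747,593.80 − £2,183,800 = £563,793.80.
Interest = £328,902.00, so EBIT − I = £234,891.80.
DCL = total CM / (EBIT − I) = £2,747,593.80 / £234,891.80 = 11.6973.
%ΔEPS = DCL × %ΔSales = 11.6973 × +4.2% = +49.1%.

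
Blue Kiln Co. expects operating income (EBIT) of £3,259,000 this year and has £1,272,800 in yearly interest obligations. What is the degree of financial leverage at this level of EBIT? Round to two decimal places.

1.64

Annual interest charges come to £1,272,800.00.
DFL = EBIT ÷ (EBIT − I) = £3,259,000 ÷ (£3,259,000 − £1,272,800.00) = £3,259,000 ÷ £1,986,200.00 = 1.6408.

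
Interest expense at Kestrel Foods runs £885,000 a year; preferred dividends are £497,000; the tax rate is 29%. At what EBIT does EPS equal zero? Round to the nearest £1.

£1,585,000

Grossing the preferred dividend up to pre-tax terms: £497,000 / (1 − 0.29) = £700,000.00.
EPS = 0 when EBIT covers interest plus the pre-tax preferred burden: £885,000 + £700,000.00 = £1,585,000.00.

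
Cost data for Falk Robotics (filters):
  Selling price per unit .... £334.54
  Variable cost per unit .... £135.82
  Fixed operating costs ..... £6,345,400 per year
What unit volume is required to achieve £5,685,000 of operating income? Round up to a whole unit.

60,540 filters

Unit CM = price − variable cost = £334.54 − £135.82 = £198.72.
Required volume = (fixed costs + target profit) ÷ CM = (£6,345,400 + £5,685,000) ÷ £198.72 = 60,539.45, so 60,540 filters.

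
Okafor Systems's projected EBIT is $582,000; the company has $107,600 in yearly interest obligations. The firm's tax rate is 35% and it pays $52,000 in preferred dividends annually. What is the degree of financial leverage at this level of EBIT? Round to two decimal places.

Annual interest charges come to $107,600.00.
Pre-tax preferred-dividend burden = $52,000 ÷ (1 − 0.35) = $80,000.00.
DFL = EBIT ÷ [EBIT − I − D_p/(1−t)] = $582,000 ÷ [$582,000 − $107,600.00 − $80,000.00] = $582,000 ÷ $394,400.00 = 1.4757.

1.48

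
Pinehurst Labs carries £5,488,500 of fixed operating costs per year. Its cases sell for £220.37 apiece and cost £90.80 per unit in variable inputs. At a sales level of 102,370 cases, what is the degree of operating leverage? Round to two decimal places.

Contribution at this volume is 102,370 × £129.57 = £13,264,080.90.
EBIT = £13,264,080.90 − £5,488,500 = £7,775,580.90.
Degree of operating leverage = £13,264,080.90 / £7,775,580.90 = 1.7059.

1.71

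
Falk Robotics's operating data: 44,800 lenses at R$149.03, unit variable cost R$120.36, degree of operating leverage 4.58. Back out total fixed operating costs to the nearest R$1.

Total contribution margin = 44,800 × R$28.67 = R$1,284,416.00.
Since DOL = CM ÷ EBIT, EBIT = R$1,284,416.00 ÷ 4.58 = R$280,440.17.
And FC = contribution − EBIT = R$1,284,416.00 − R$280,440.17 = R$1,003,976.

R$1,003,976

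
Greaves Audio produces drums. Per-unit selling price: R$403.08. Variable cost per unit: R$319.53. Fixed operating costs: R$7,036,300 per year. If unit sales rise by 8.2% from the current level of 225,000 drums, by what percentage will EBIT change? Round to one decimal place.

At 225,000 units, contribution = 225,000 × R$83.55 = R$18,798,750.00.
Subtracting fixed costs: EBIT = R$18,798,750.00 − R$7,036,300 = R$11,762,450.00.
So DOL = total CM / EBIT = R$18,798,750.00 / R$11,762,450.00 = 1.5982.
%ΔEBIT = DOL × %ΔSales = 1.5982 × +8.2% = +13.1%.

+13.1%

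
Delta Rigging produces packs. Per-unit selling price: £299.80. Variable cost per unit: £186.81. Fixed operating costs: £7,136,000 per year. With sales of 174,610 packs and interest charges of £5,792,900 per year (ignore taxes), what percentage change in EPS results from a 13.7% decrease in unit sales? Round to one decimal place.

-39.7%

Total contribution margin = 174,610 × £112.99 = £19,729,183.90.
Subtracting fixed costs: EBIT = £19,729,183.90 − £7,136,000 = £12,593,183.90.
Interest = £5,792,900.00, so EBIT − I = £6,800,283.90.
DCL = total CM / (EBIT − I) = £19,729,183.90 / £6,800,283.90 = 2.9012.
%ΔEPS = DCL × %ΔSales = 2.9012 × -13.7% = -39.7%.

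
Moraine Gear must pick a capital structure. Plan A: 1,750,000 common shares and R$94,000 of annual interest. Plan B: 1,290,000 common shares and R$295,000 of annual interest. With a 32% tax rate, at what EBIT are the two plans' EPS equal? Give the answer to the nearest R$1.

At indifference, (EBIT − 94,000)(1 − t)/1,750,000 = (EBIT − 295,000)(1 − t)/1,290,000.
The (1 − t) factor cancels: (EBIT − 94,000) × 1,290,000 = (EBIT − 295,000) × 1,750,000.
Solving, EBIT = (295,000·1,750,000 − 94,000·1,290,000) / (1,750,000 − 1,290,000) = 394,990,000,000 / 460,000 = 858,673.91.

R$858,674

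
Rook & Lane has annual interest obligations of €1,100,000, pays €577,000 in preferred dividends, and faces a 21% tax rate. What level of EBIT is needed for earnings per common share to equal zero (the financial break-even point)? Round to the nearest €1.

Preferred dividends are paid after tax, so their pre-tax equivalent is €577,000 ÷ (1 − 0.21) = €730,379.75.
Financial break-even EBIT = interest + D_p ÷ (1 − t) = €1,100,000 + €730,379.75 = €1,830,379.75.

€1,830,380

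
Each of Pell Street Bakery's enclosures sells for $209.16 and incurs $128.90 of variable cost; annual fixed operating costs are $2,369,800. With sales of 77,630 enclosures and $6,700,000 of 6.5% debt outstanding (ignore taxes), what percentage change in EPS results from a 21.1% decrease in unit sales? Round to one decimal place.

Total contribution margin = 77,630 × $80.26 = $6,230,583.80.
Subtracting fixed costs: EBIT = $6,230,583.80 − $2,369,800 = $3,860,783.80.
After interest of $435,500.00, pre-tax earnings = $3,425,283.80.
Degree of combined leverage = contribution ÷ (EBIT − I) = $6,230,583.80 ÷ $3,425,283.80 = 1.8190.
%ΔEPS = DCL × %ΔSales = 1.8190 × -21.1% = -38.4%.

-38.4%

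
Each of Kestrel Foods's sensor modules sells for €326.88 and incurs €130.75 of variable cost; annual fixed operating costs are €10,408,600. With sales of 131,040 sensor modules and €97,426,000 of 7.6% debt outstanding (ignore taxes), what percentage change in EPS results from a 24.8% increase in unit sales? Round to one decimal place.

At 131,040 units, contribution = 131,040 × €196.13 = €25,700,875.20.
EBIT = €25,700,875.20 − €10,408,600 = €15,292,275.20.
After interest of €7,404,376.00, pre-tax earnings = €7,887,899.20.
Degree of combined leverage = contribution ÷ (EBIT − I) = €25,700,875.20 ÷ €7,887,899.20 = 3.2583.
%ΔEPS = DCL × %ΔSales = 3.2583 × +24.8% = +80.8%.

+80.8%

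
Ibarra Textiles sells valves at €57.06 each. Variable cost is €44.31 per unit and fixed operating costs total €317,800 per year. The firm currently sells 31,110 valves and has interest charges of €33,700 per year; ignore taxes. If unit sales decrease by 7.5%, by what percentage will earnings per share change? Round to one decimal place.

Contribution at this volume is 31,110 × €12.75 = €396,652.50.
Operating income = contribution − fixed costs = €396,652.50 − €317,800 = €78,852.50.
After interest of €33,700.00, pre-tax earnings = €45,152.50.
DCL = total CM / (EBIT − I) = €396,652.50 / €45,152.50 = 8.7847.
%ΔEPS = DCL × %ΔSales = 8.7847 × -7.5% = -65.9%.

-65.9%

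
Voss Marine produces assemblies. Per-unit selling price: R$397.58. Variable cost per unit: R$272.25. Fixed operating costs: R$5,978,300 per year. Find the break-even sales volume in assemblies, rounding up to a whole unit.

Contribution margin per unit = R$397.58 − R$272.25 = R$125.33.
Break-even Q = R$5,978,300 / R$125.33 = 47,700.47 → 47,701 assemblies.

47,701 assemblies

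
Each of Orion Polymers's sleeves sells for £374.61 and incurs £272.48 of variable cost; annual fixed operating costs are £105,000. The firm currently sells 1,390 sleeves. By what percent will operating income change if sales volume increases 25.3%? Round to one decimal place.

Contribution at this volume is 1,390 × £102.13 = £141,960.70.
Subtracting fixed costs: EBIT = £141,960.70 − £105,000 = £36,960.70.
DOL = contribution ÷ EBIT = £141,960.70 ÷ £36,960.70 = 3.8409.
Operating income changes by 3.8409 × +25.3% = +97.2%.

+97.2%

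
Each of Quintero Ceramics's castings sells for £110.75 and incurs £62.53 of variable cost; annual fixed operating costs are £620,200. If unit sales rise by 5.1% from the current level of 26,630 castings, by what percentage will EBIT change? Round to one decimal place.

Total contribution margin = 26,630 × £48.22 = £1,284,098.60.
Operating income = contribution − fixed costs = £1,284,098.60 − £620,200 = £663,898.60.
DOL = contribution ÷ EBIT = £1,284,098.60 ÷ £663,898.60 = 1.9342.
So EBIT moves 1.9342 × (+5.1%) = +9.9%.

+9.9%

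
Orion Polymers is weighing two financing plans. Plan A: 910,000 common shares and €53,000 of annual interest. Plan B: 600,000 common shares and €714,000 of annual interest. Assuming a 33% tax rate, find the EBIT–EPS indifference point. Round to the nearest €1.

Set EPS_A = EPS_B: (EBIT − €53,000)(1 − 0.33) ÷ 910,000 = (EBIT − €714,000)(1 − 0.33) ÷ 600,000.
The (1 − t) factor cancels: (EBIT − 53,000) × 600,000 = (EBIT − 714,000) × 910,000.
Solving, EBIT = (714,000·910,000 − 53,000·600,000) / (910,000 − 600,000) = 617,940,000,000 / 310,000 = 1,993,354.84.

€1,993,355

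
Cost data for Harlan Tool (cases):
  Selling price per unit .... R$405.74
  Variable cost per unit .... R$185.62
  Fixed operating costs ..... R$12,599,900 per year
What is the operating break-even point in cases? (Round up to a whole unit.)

57,242 cases

Unit CM = price − variable cost = R$405.74 − R$185.62 = R$220.12.
Units to break even: R$12,599,900 ÷ R$220.12 = 57,241.05, rounded up to 57,242.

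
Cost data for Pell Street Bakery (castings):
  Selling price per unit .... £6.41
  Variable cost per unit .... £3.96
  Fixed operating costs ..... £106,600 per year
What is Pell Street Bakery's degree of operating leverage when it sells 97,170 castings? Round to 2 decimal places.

Contribution at this volume is 97,170 × £2.45 = £238,066.50.
Operating income = contribution − fixed costs = £238,066.50 − £106,600 = £131,466.50.
Degree of operating leverage = £238,066.50 / £131,466.50 = 1.8109.

1.81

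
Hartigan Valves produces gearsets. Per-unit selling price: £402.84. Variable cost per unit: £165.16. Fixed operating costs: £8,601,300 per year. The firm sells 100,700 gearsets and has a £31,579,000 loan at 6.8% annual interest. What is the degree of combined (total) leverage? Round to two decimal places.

1.82

Contribution at this volume is 100,700 × £237.68 = £23,934,376.00.
Operating income = contribution − fixed costs = £23,934,376.00 − £8,601,300 = £15,333,076.00. Interest = £2,147,372.00.
DOL = £23,934,376.00 ÷ £15,333,076.00 = 1.5610; DFL = £15,333,076.00 ÷ £13,185,704.00 = 1.1629.
DCL = DOL × DFL = 1.5610 × 1.1629 = 1.8153.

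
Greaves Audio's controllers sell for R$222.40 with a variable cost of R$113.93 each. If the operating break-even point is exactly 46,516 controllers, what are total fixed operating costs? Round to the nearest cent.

R$5,045,590.52

Contribution margin per unit = R$222.40 − R$113.93 = R$108.47.
Since BE = FC / CM, FC = 46,516 × R$108.47 = R$5,045,590.52.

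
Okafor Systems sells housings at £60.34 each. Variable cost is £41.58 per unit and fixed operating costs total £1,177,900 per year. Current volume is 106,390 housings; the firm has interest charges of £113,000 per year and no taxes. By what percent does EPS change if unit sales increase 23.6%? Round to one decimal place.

+66.8%

At 106,390 units, contribution = 106,390 × £18.76 = £1,995,876.40.
Operating income = contribution − fixed costs = £1,995,876.40 − £1,177,900 = £817,976.40.
Interest = £113,000.00, so EBIT − I = £704,976.40.
DCL = total CM / (EBIT − I) = £1,995,876.40 / £704,976.40 = 2.8311.
%ΔEPS = DCL × %ΔSales = 2.8311 × +23.6% = +66.8%.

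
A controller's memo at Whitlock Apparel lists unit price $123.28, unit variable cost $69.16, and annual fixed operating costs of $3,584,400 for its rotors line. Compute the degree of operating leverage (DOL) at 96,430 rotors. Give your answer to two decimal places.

Total contribution margin = 96,430 × $54.12 = $5,218,791.60.
Subtracting fixed costs: EBIT = $5,218,791.60 − $3,584,400 = $1,634,391.60.
Degree of operating leverage = $5,218,791.60 / $1,634,391.60 = 3.1931.

3.19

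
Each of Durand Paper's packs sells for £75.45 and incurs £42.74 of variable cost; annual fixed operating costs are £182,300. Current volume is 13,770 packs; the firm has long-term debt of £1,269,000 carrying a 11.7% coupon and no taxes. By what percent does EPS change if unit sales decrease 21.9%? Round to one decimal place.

At 13,770 units, contribution = 13,770 × £32.71 = £450,416.70.
Subtracting fixed costs: EBIT = £450,416.70 − £182,300 = £268,116.70.
Interest = £148,473.00, so EBIT − I = £119,643.70.
DCL = total CM / (EBIT − I) = £450,416.70 / £119,643.70 = 3.7647.
%ΔEPS = DCL × %ΔSales = 3.7647 × -21.9% = -82.4%.

-82.4%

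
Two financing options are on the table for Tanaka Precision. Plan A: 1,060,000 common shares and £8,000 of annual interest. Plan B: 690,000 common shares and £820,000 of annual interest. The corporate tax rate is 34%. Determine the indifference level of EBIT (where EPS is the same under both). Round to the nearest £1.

£2,334,270

Set EPS_A = EPS_B: (EBIT − £8,000)(1 − 0.34) ÷ 1,060,000 = (EBIT − £820,000)(1 − 0.34) ÷ 690,000.
The (1 − t) factor cancels: (EBIT − 8,000) × 690,000 = (EBIT − 820,000) × 1,060,000.
Solving, EBIT = (820,000·1,060,000 − 8,000·690,000) / (1,060,000 − 690,000) = 863,680,000,000 / 370,000 = 2,334,270.27.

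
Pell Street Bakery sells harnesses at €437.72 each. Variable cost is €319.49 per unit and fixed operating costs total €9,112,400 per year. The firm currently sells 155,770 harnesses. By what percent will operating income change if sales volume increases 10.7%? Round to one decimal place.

Total contribution margin = 155,770 × €118.23 = €18,416,687.10.
Operating income = contribution − fixed costs = €18,416,687.10 − €9,112,400 = €9,304,287.10.
DOL = contribution ÷ EBIT = €18,416,687.10 ÷ €9,304,287.10 = 1.9794.
Operating income changes by 1.9794 × +10.7% = +21.2%.

+21.2%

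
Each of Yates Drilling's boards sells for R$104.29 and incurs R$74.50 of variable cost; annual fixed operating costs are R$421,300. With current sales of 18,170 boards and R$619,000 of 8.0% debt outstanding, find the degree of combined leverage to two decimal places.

7.68

Total contribution margin = 18,170 × R$29.79 = R$541,284.30.
Subtracting fixed costs: EBIT = R$541,284.30 − R$421,300 = R$119,984.30. Interest = R$49,520.00.
DOL = R$541,284.30 ÷ R$119,984.30 = 4.5113; DFL = R$119,984.30 ÷ R$70,464.30 = 1.7028.
Combined leverage = 4.5113 × 1.7028 = 7.6818.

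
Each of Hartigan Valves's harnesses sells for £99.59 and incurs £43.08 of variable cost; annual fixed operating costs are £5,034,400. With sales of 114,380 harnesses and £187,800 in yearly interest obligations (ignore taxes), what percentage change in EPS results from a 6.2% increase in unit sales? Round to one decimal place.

Total contribution margin = 114,380 × £56.51 = £6,463,613.80.
EBIT = £6,463,613.80 − £5,034,400 = £1,429,213.80.
Interest = £187,800.00, so EBIT − I = £1,241,413.80.
Degree of combined leverage = contribution ÷ (EBIT − I) = £6,463,613.80 ÷ £1,241,413.80 = 5.2067.
%ΔEPS = DCL × %ΔSales = 5.2067 × +6.2% = +32.3%.

+32.3%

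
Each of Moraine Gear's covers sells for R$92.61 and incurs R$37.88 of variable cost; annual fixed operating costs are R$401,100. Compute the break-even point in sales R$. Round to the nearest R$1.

R$678,711

Contribution margin per unit = R$92.61 − R$37.88 = R$54.73, a CM ratio of R$54.73 ÷ R$92.61 = 0.5910.
Break-even sales = FC ÷ CM ratio = R$401,100 × R$92.61 / R$54.73 = R$678,711.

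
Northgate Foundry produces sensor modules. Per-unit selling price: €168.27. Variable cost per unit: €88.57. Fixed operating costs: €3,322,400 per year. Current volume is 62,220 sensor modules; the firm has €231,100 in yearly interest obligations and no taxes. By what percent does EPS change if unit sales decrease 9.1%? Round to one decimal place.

-32.1%

At 62,220 units, contribution = 62,220 × €79.70 = €4,958,934.00.
EBIT = €4,958,934.00 − €3,322,400 = €1,636,534.00.
Interest = €231,100.00, so EBIT − I = €1,405,434.00.
Degree of combined leverage = contribution ÷ (EBIT − I) = €4,958,934.00 ÷ €1,405,434.00 = 3.5284.
%ΔEPS = DCL × %ΔSales = 3.5284 × -9.1% = -32.1%.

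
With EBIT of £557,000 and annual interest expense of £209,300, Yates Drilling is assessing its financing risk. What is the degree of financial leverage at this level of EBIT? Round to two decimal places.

1.60

Annual interest charges come to £209,300.00.
DFL = EBIT ÷ (EBIT − I) = £557,000 ÷ (£557,000 − £209,300.00) = £557,000 ÷ £347,700.00 = 1.6020.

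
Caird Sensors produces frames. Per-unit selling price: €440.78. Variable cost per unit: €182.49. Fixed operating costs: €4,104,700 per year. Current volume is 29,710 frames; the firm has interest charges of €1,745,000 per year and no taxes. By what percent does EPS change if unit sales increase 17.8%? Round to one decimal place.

+74.9%

Total contribution margin = 29,710 × €258.29 = €7,673,795.90.
Subtracting fixed costs: EBIT = €7,673,795.90 − €4,104,700 = €3,569,095.90.
Interest = €1,745,000.00, so EBIT − I = €1,824,095.90.
DCL = total CM / (EBIT − I) = €7,673,795.90 / €1,824,095.90 = 4.2069.
%ΔEPS = DCL × %ΔSales = 4.2069 × +17.8% = +74.9%.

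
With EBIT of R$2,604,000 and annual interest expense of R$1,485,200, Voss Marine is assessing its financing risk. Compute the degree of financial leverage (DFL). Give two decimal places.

Annual interest charges come to R$1,485,200.00.
DFL = EBIT ÷ (EBIT − I) = R$2,604,000 ÷ (R$2,604,000 − R$1,485,200.00) = R$2,604,000 ÷ R$1,118,800.00 = 2.3275.

2.33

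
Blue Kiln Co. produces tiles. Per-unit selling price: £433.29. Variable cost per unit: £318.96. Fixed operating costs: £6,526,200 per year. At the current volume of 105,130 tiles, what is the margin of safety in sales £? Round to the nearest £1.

£20,818,661

Each unit contributes £433.29 − £318.96 = £114.33. Break-even units = £6,526,200 ÷ £114.33 = 57,082.13; break-even revenue = 57,082.13 × £433.29 = £24,733,116.40.
Actual sales revenue = 105,130 × £433.29 = £45,551,777.70.
Margin of safety = £45,551,777.70 − £24,733,116.40 = £20,818,661.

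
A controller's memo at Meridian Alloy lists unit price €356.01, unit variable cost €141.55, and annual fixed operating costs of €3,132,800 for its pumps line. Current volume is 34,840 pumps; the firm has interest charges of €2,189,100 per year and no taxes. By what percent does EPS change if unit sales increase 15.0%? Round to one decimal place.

+52.1%

Contribution at this volume is 34,840 × €214.46 = €7,471,786.40.
Operating income = contribution − fixed costs = €7,471,786.40 − €3,132,800 = €4,338,986.40.
Interest = €2,189,100.00, so EBIT − I = €2,149,886.40.
DCL = total CM / (EBIT − I) = €7,471,786.40 / €2,149,886.40 = 3.4754.
%ΔEPS = DCL × %ΔSales = 3.4754 × +15.0% = +52.1%.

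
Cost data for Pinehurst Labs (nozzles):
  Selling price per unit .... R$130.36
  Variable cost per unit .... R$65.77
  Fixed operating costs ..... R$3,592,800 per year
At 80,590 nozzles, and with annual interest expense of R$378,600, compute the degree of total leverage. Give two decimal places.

At 80,590 units, contribution = 80,590 × R$64.59 = R$5,205,308.10.
EBIT = R$5,205,308.10 − R$3,592,800 = R$1,612,508.10. Interest = R$378,600.00.
DOL = R$5,205,308.10 ÷ R$1,612,508.10 = 3.2281; DFL = R$1,612,508.10 ÷ R$1,233,908.10 = 1.3068.
Combined leverage = 3.2281 × 1.3068 = 4.2185.

4.22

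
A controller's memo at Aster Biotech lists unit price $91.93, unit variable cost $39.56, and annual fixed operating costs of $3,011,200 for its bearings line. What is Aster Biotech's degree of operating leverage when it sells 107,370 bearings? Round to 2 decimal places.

Contribution at this volume is 107,370 × $52.37 = $5,622,966.90.
Operating income = contribution − fixed costs = $5,622,966.90 − $3,011,200 = $2,611,766.90.
So DOL = total CM / EBIT = $5,622,966.90 / $2,611,766.90 = 2.1529.

2.15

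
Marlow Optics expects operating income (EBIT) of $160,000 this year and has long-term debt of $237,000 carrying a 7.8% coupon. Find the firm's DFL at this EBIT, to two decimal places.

1.13

Annual interest charges come to $18,486.00.
DFL = EBIT ÷ (EBIT − I) = $160,000 ÷ ($160,000 − $18,486.00) = $160,000 ÷ $141,514.00 = 1.1306.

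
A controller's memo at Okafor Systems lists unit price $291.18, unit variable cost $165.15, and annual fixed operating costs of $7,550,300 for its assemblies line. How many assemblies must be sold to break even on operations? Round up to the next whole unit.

59,909 assemblies

Unit CM = price − variable cost = $291.18 − $165.15 = $126.03.
Units to break even: $7,550,300 ÷ $126.03 = 59,908.75, rounded up to 59,909.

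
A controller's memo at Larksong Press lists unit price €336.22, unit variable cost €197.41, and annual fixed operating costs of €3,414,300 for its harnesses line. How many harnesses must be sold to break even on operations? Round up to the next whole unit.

24,597 harnesses

Contribution margin per unit = €336.22 − €197.41 = €138.81.
Break-even volume = fixed costs ÷ CM per unit = €3,414,300 ÷ €138.81 = 24,596.93, so 24,597 harnesses.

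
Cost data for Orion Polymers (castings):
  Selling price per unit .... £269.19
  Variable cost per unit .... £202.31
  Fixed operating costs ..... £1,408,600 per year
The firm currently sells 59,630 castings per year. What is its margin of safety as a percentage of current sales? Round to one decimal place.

64.7%

Unit CM = price − variable cost = £269.19 − £202.31 = £66.88. Break-even units = £1,408,600 ÷ £66.88 = 21,061.60; break-even revenue = 21,061.60 × £269.19 = £5,669,572.88.
Current sales = 59,630 × £269.19 = £16,051,799.70.
Margin of safety = (£16,051,799.70 − £5,669,572.88) ÷ £16,051,799.70 = 64.7%.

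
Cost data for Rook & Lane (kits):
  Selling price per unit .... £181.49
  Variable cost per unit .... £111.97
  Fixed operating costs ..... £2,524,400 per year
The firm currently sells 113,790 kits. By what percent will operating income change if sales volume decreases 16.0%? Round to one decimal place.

At 113,790 units, contribution = 113,790 × £69.52 = £7,910,680.80.
EBIT = £7,910,680.80 − £2,524,400 = £5,386,280.80.
So DOL = total CM / EBIT = £7,910,680.80 / £5,386,280.80 = 1.4687.
Operating income changes by 1.4687 × -16.0% = -23.5%.

-23.5%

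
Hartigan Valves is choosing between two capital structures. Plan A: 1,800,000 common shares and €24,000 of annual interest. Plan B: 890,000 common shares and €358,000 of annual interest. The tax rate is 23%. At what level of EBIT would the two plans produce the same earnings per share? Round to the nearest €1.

€684,659

At indifference, (EBIT − 24,000)(1 − t)/1,800,000 = (EBIT − 358,000)(1 − t)/890,000.
The (1 − t) factor cancels: (EBIT − 24,000) × 890,000 = (EBIT − 358,000) × 1,800,000.
Solving, EBIT = (358,000·1,800,000 − 24,000·890,000) / (1,800,000 − 890,000) = 623,040,000,000 / 910,000 = 684,659.34.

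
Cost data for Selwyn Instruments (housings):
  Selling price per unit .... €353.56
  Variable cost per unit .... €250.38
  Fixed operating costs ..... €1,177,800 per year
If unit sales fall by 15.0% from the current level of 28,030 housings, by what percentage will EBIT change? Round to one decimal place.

-25.3%

Total contribution margin = 28,030 × €103.18 = €2,892,135.40.
Operating income = contribution − fixed costs = €2,892,135.40 − €1,177,800 = €1,714,335.40.
DOL = contribution ÷ EBIT = €2,892,135.40 ÷ €1,714,335.40 = 1.6870.
%ΔEBIT = DOL × %ΔSales = 1.6870 × -15.0% = -25.3%.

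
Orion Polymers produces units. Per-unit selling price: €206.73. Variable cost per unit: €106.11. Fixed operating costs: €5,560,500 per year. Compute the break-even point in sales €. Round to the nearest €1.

€11,424,390

CM per unit = €206.73 − €106.11 = €100.62; CM ratio = €100.62 / €206.73 = 0.4867.
Break-even sales = FC ÷ CM ratio = €5,560,500 × €206.73 / €100.62 = €11,424,390.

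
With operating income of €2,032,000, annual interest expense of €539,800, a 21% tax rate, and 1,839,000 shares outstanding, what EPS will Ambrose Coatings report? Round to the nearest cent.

Pre-tax income = €2,032,000 − €539,800.00 = €1,492,200.00.
After tax at 21%: net income = €1,492,200.00 × 0.79 = €1,178,838.00.
Per share: €1,178,838.00 / 1,839,000 shares = €0.64.

€0.64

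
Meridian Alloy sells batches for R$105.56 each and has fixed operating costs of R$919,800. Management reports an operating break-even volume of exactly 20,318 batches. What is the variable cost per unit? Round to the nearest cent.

R$60.29

At break-even, FC = Q × (P − VC), so P − VC = R$919,800 ÷ 20,318 = R$45.2702.
Variable cost per unit = R$105.56 − R$45.2702 = R$60.29.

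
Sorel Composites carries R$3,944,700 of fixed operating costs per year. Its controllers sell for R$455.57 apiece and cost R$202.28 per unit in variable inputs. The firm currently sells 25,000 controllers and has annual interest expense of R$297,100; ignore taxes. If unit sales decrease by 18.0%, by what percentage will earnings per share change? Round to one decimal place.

Total contribution margin = 25,000 × R$253.29 = R$6,332,250.00.
Operating income = contribution − fixed costs = R$6,332,250.00 − R$3,944,700 = R$2,387,550.00.
Interest = R$297,100.00, so EBIT − I = R$2,090,450.00.
DCL = total CM / (EBIT − I) = R$6,332,250.00 / R$2,090,450.00 = 3.0291.
%ΔEPS = DCL × %ΔSales = 3.0291 × -18.0% = -54.5%.

-54.5%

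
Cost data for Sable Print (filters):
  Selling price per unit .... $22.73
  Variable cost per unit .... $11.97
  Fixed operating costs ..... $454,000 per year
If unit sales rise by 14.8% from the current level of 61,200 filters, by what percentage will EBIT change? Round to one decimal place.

+47.7%

At 61,200 units, contribution = 61,200 × $10.76 = $658,512.00.
EBIT = $658,512.00 − $454,000 = $204,512.00.
Degree of operating leverage = $658,512.00 / $204,512.00 = 3.2199.
So EBIT moves 3.2199 × (+14.8%) = +47.7%.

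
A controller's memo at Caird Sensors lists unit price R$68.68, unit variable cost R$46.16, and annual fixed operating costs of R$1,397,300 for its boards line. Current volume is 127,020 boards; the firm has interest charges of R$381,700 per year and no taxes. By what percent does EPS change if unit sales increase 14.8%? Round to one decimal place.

+39.1%

Total contribution margin = 127,020 × R$22.52 = R$2,860,490.40.
Subtracting fixed costs: EBIT = R$2,860,490.40 − R$1,397,300 = R$1,463,190.40.
Interest = R$381,700.00, so EBIT − I = R$1,081,490.40.
DCL = total CM / (EBIT − I) = R$2,860,490.40 / R$1,081,490.40 = 2.6450.
EPS therefore changes by 2.6450 × (+14.8%) = +39.1%.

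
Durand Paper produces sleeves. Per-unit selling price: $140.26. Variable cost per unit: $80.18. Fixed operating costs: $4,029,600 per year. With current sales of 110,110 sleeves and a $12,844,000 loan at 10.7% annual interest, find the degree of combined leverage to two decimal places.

5.46

At 110,110 units, contribution = 110,110 × $60.08 = $6,615,408.80.
EBIT = $6,615,408.80 − $4,029,600 = $2,585,808.80. Interest = $1,374,308.00, so EBIT − I = $1,211,500.80.
Degree of total leverage = total CM / (EBIT − interest) = $6,615,408.80 / $1,211,500.80 = 5.4605.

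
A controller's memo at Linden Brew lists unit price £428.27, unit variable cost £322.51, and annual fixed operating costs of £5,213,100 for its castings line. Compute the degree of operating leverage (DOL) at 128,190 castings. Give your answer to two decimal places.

1.62

Contribution at this volume is 128,190 × £105.76 = £13,557,374.40.
EBIT = £13,557,374.40 − £5,213,100 = £8,344,274.40.
DOL = contribution ÷ EBIT = £13,557,374.40 ÷ £8,344,274.40 = 1.6248.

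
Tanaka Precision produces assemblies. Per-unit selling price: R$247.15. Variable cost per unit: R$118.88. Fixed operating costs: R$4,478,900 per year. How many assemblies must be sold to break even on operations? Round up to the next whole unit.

34,918 assemblies

Unit CM = price − variable cost = R$247.15 − R$118.88 = R$128.27.
Break-even Q = R$4,478,900 / R$128.27 = 34,917.75 → 34,918 assemblies.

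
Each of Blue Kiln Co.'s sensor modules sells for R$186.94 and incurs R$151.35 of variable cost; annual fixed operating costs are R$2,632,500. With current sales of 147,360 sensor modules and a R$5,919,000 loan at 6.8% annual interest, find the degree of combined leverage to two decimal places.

2.37

At 147,360 units, contribution = 147,360 × R$35.59 = R$5,244,542.40.
Operating income = contribution − fixed costs = R$5,244,542.40 − R$2,632,500 = R$2,612,042.40. Interest = R$402,492.00.
DOL = R$5,244,542.40 ÷ R$2,612,042.40 = 2.0078; DFL = R$2,612,042.40 ÷ R$2,209,550.40 = 1.1822.
Combined leverage = 2.0078 × 1.1822 = 2.3736.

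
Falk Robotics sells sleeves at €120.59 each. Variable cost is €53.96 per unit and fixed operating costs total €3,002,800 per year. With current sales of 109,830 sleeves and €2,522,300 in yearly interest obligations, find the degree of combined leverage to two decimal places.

At 109,830 units, contribution = 109,830 × €66.63 = €7,317,972.90.
EBIT = €7,317,972.90 − €3,002,800 = €4,315,172.90. Interest = €2,522,300.00.
DOL = €7,317,972.90 ÷ €4,315,172.90 = 1.6959; DFL = €4,315,172.90 ÷ €1,792,872.90 = 2.4068.
DCL = DOL × DFL = 1.6959 × 2.4068 = 4.0817.

4.08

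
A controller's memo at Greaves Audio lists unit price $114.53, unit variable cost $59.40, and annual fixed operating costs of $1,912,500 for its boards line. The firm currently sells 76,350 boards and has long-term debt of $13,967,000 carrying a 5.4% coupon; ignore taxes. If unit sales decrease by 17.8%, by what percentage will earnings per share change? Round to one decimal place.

At 76,350 units, contribution = 76,350 × $55.13 = $4,209,175.50.
EBIT = $4,209,175.50 − $1,912,500 = $2,296,675.50.
After interest of $754,218.00, pre-tax earnings = $1,542,457.50.
DCL = total CM / (EBIT − I) = $4,209,175.50 / $1,542,457.50 = 2.7289.
EPS therefore changes by 2.7289 × (-17.8%) = -48.6%.

-48.6%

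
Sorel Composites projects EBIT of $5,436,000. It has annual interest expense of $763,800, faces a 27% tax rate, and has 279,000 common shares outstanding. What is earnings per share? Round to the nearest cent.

$12.22

Pre-tax income = $5,436,000 − $763,800.00 = $4,672,200.00.
After tax at 27%: net income = $4,672,200.00 × 0.73 = $3,410,706.00.
Per share: $3,410,706.00 / 279,000 shares = $12.22.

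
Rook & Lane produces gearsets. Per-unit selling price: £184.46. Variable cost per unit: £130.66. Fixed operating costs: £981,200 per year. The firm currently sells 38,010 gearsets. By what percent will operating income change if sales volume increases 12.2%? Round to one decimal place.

+23.5%

At 38,010 units, contribution = 38,010 × £53.80 = £2,044,938.00.
Operating income = contribution − fixed costs = £2,044,938.00 − £981,200 = £1,063,738.00.
DOL = contribution ÷ EBIT = £2,044,938.00 ÷ £1,063,738.00 = 1.9224.
%ΔEBIT = DOL × %ΔSales = 1.9224 × +12.2% = +23.5%.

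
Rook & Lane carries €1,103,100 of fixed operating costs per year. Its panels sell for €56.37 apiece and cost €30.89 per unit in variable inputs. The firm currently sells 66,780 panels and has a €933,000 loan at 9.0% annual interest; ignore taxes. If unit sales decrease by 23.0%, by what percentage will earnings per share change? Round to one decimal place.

-76.1%

Total contribution margin = 66,780 × €25.48 = €1,701,554.40.
EBIT = €1,701,554.40 − €1,103,100 = €598,454.40.
After interest of €83,970.00, pre-tax earnings = €514,484.40.
DCL = total CM / (EBIT − I) = €1,701,554.40 / €514,484.40 = 3.3073.
EPS therefore changes by 3.3073 × (-23.0%) = -76.1%.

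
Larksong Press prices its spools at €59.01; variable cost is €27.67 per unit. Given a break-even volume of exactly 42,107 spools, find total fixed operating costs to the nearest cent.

Contribution margin per unit = €59.01 − €27.67 = €31.34.
Since BE = FC / CM, FC = 42,107 × €31.34 = €1,319,633.38.

€1,319,633.38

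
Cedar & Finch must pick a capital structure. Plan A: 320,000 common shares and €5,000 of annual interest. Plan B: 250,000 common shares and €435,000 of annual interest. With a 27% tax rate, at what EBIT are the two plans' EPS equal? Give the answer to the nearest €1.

€1,970,714

Set EPS_A = EPS_B: (EBIT − €5,000)(1 − 0.27) ÷ 320,000 = (EBIT − €435,000)(1 − 0.27) ÷ 250,000.
Cancelling (1 − t) and cross-multiplying: 250,000·(EBIT − 5,000) = 320,000·(EBIT − 435,000).
EBIT × (320,000 − 250,000) = 435,000 × 320,000 − 5,000 × 250,000 = 137,950,000,000, so EBIT = 137,950,000,000 ÷ 70,000 = 1,970,714.29.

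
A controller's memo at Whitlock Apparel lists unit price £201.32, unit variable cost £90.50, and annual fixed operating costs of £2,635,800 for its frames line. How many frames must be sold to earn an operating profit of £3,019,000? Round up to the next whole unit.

Unit CM = price − variable cost = £201.32 − £90.50 = £110.82.
Need Q such that Q × £110.82 − £2,635,800 = £3,019,000, i.e. Q = £5,654,800 / £110.82 = 51,026.89 → 51,027.

51,027 frames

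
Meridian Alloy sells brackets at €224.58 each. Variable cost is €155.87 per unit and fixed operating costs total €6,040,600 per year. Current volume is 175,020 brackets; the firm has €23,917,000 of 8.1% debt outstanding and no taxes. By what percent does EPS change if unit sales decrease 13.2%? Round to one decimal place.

-39.2%

Total contribution margin = 175,020 × €68.71 = €12,025,624.20.
Subtracting fixed costs: EBIT = €12,025,624.20 − €6,040,600 = €5,985,024.20.
After interest of €1,937,277.00, pre-tax earnings = €4,047,747.20.
DCL = total CM / (EBIT − I) = €12,025,624.20 / €4,047,747.20 = 2.9709.
EPS therefore changes by 2.9709 × (-13.2%) = -39.2%.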